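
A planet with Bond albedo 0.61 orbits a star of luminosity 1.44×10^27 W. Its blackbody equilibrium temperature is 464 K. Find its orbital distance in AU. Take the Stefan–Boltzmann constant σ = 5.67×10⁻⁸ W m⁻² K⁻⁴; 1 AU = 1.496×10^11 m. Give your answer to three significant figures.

Required flux: S = 4σT⁴/(1−α) = 26960 W m⁻².
Then d = [L/(4πS)]^(1/2) = 6.520×10^10 m, i.e. 0.4358 AU.

0.436 AU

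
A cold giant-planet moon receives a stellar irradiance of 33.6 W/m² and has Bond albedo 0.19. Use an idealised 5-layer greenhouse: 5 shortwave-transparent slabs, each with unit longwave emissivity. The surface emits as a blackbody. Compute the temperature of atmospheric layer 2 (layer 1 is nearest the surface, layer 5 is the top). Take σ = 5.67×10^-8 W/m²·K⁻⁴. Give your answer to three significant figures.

OLR = S(1−α)/4 = 6.804 W/m²; the top layer radiates at T_e = 104.7 K.
Each opaque layer satisfies 2T_j⁴ = T_{j−1}⁴ + T_{j+1}⁴, giving T_k⁴ = (N+1−k)T_e⁴.
With k = 2: T_2 = (5+1−2)^¼·104.7 K = 148.0 K.

148 kelvin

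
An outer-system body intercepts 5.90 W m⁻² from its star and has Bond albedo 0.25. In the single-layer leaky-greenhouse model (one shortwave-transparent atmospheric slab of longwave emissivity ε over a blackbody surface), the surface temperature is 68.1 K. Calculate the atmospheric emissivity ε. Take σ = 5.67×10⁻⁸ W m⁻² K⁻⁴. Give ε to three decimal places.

0.186

First, T_e = [5.900·(1−0.25)/(4σ)]^(1/4) = 66.46 K.
Inverting T_s⁴ = 2T_e⁴/(2−ε): (T_e/T_s)⁴ = 0.9072, so ε = 2(1 − 0.9072) = 0.1857.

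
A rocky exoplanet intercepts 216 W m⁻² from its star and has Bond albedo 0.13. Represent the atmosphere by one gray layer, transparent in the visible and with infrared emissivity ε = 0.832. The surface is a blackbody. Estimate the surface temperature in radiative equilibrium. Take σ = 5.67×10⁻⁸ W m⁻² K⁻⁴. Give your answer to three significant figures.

194 K

At the top of the atmosphere, σT_e⁴ = S(1−α)/4 = 46.98 W m⁻², giving T_e = 169.7 K.
For a single slab of emissivity ε, T_s⁴ = 2T_e⁴/(2−ε); thus T_s = 169.7·(1.712)^(1/4) = 194.1 K.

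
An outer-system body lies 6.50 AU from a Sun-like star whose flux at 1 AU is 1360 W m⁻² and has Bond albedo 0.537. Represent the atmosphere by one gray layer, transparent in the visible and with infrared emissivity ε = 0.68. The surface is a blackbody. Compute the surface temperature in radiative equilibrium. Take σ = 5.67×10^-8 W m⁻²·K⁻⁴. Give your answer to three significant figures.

Irradiance scales as 1/d², so S = 1360 W m⁻² × (1/6.50)² = 32.19 W m⁻².
At the top of the atmosphere, σT_e⁴ = S(1−α)/4 = 3.726 W m⁻², giving T_e = 90.04 K.
The surface balance (absorbed SW + ε·downward IR = σT_s⁴) with T_a⁴ = T_s⁴/2 reduces to T_s = T_e·[2/(2−ε)]^¼ = 99.89 K.

99.9 kelvin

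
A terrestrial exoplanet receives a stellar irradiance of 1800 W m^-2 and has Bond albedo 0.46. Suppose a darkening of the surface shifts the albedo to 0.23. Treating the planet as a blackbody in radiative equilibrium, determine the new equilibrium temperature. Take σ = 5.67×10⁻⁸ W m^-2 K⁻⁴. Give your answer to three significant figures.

T₂ = [S(1−α₂)/(4σ)]^(1/4) = [1800·0.77/(4σ)]^(1/4) = 279.6 K.

280 K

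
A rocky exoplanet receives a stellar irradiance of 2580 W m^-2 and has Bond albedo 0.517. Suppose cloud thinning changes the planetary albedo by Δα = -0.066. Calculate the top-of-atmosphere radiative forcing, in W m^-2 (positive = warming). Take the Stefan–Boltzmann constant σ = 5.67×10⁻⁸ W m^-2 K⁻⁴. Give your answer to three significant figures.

ΔF = −(S/4)Δα = −(2580/4)×(-0.066) = 42.57 W m^-2.

42.6 W m^-2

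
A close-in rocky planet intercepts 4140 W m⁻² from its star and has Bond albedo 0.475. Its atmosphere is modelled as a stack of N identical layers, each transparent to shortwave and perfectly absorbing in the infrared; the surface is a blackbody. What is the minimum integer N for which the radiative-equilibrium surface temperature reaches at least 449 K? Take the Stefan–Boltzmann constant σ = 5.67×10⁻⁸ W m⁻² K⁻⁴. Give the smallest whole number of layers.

The effective emission temperature is T_e = [S(1−α)/(4σ)]^¼ = 312.9 K.
T_s = (N+1)^(1/4)·T_e ≥ 449 K requires N+1 ≥ (T_s/T_e)⁴ = (449/312.9)⁴ = 4.241.
So N ≥ 3.241; the smallest integer is N = 4.

4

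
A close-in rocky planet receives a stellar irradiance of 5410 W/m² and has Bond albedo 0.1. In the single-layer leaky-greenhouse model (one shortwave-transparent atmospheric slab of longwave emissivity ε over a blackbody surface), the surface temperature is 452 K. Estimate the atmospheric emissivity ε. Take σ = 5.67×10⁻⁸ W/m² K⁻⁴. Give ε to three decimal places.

0.971

TOA balance gives T_e = 382.8 K.
Inverting T_s⁴ = 2T_e⁴/(2−ε): (T_e/T_s)⁴ = 0.5143, so ε = 2(1 − 0.5143) = 0.9713.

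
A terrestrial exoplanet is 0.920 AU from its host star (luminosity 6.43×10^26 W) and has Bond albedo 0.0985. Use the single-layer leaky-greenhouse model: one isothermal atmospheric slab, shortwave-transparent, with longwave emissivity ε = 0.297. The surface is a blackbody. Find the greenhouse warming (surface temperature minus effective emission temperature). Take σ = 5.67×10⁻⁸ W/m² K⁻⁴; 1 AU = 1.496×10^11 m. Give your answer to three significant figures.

Orbital distance: d = 0.920 AU = 1.376×10^11 m.
Flux at the orbit: S = L/(4πd²) = 6.43×10^26/(4π·(1.38×10^11)²) = 2701 W/m².
At the top of the atmosphere, σT_e⁴ = S(1−α)/4 = 608.8 W/m², giving T_e = 321.9 K.
The surface balance (absorbed SW + ε·downward IR = σT_s⁴) with T_a⁴ = T_s⁴/2 reduces to T_s = T_e·[2/(2−ε)]^¼ = 335.1 K.
The atmosphere warms the surface by 13.20 K.

13.2 kelvin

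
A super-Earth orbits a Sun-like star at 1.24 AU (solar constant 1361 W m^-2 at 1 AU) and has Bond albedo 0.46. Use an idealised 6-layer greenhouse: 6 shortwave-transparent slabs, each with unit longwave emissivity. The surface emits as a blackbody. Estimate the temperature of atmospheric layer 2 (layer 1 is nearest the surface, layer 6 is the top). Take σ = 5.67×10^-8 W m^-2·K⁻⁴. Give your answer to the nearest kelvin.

320 kelvin

By the inverse-square law, S = 1361/1.24² = 885.1 W m^-2.
OLR = S(1−α)/4 = 119.5 W m^-2; the top layer radiates at T_e = 214.3 K.
Each opaque layer satisfies 2T_j⁴ = T_{j−1}⁴ + T_{j+1}⁴, giving T_k⁴ = (N+1−k)T_e⁴.
With k = 2: T_2 = (6+1−2)^¼·214.3 K = 320.4 K.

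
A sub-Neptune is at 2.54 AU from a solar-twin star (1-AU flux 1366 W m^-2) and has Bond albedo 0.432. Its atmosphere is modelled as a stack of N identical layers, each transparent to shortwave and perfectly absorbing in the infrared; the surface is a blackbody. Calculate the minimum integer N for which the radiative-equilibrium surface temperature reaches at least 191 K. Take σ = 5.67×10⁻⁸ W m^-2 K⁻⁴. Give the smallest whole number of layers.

Irradiance scales as 1/d², so S = 1366 W m^-2 × (1/2.54)² = 211.7 W m^-2.
OLR = S(1−α)/4 = 30.07 W m^-2; the top layer radiates at T_e = 151.7 K.
T_s = (N+1)^(1/4)·T_e ≥ 191 K requires N+1 ≥ (T_s/T_e)⁴ = (191/151.7)⁴ = 2.510.
The minimum whole number is N = 2.

2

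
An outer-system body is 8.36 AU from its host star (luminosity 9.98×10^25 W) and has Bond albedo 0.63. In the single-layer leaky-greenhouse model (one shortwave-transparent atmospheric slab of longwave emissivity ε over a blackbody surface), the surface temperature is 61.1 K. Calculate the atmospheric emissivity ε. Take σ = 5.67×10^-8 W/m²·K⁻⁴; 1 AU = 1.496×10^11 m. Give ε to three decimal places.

0.811

Orbital distance: d = 8.36 AU = 1.251×10^12 m.
S = L/(4πd²) = 5.077 W/m².
TOA balance gives T_e = 53.65 K.
Since (2−ε)/2 = (T_e/T_s)⁴ = 0.5943, ε = 0.8113.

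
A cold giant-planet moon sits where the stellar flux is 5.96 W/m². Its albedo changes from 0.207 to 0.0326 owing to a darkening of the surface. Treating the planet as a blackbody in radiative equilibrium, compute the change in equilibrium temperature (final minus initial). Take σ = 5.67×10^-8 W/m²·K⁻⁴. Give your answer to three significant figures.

Initial: T₁ = [S(1−0.207)/(4σ)]^(1/4) = 67.56 K.
Final:   T₂ = [S(1−0.0326)/(4σ)]^(1/4) = 71.01 K.
ΔT = T₂ − T₁ = 3.443 K.

3.44 kelvin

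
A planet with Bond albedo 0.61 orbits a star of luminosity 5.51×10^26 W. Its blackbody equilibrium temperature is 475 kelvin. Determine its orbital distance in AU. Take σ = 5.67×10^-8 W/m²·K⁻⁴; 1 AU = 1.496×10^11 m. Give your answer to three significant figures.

0.257 AU

The flux needed for this T is 4σT⁴/(1−0.61) = 29600 W/m².
Then d = [L/(4πS)]^(1/2) = 3.849×10^10 m, i.e. 0.2573 AU.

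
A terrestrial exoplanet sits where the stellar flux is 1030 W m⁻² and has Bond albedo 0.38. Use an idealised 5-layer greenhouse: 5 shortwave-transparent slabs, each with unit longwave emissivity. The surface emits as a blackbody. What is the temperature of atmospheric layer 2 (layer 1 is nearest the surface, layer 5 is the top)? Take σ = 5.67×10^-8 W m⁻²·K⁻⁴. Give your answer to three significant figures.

326 kelvin

The effective emission temperature is T_e = [S(1−α)/(4σ)]^¼ = 230.4 K.
In the N-layer model, layer k (counted from the surface) has T_k = (N+1−k)^(1/4)·T_e.
T_2 = (4)^(1/4)·230.4 = 325.8 K.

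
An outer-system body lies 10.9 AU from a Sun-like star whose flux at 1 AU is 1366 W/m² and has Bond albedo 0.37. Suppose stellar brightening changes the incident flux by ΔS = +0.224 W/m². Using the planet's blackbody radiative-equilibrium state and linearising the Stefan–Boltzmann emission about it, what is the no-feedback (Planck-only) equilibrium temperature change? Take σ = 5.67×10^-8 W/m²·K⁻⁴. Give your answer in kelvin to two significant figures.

Irradiance scales as 1/d², so S = 1366 W/m² × (1/10.9)² = 11.50 W/m².
Reference equilibrium: T_e = [S(1−α)/(4σ)]^(1/4) = 75.18 K.
Only a fraction (1−α) is absorbed and it's spread over 4πR², so ΔF = (1−α)ΔS/4 = 0.03528 W/m².
Planck response: λ_P = 4σT_e³ = 4·5.67×10⁻⁸·(75.18)³ = 0.09635 W/m²/K.
ΔT₀ = ΔF/λ_P = 0.03528/0.09635 = 0.366 K.

0.37 K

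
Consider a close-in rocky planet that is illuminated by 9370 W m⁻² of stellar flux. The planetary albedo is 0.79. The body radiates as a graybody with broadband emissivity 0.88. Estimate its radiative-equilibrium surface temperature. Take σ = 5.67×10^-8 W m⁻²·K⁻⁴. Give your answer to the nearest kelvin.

The planet absorbs (1−α)S over its disc πR² and re-emits over 4πR², so the mean absorbed flux is (1−0.79)·9370/4 = 491.9 W m⁻².
Radiative balance εσT⁴ = 491.9 gives T = [491.9/(0.88·σ)]^(1/4) = 315.1 K.

315 K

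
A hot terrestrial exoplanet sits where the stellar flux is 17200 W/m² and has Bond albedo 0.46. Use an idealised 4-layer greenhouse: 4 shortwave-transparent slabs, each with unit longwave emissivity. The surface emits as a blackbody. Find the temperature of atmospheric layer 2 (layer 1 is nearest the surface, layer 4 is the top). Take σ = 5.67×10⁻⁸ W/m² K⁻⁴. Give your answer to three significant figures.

592 K

OLR = S(1−α)/4 = 2322 W/m²; the top layer radiates at T_e = 449.9 K.
Each opaque layer satisfies 2T_j⁴ = T_{j−1}⁴ + T_{j+1}⁴, giving T_k⁴ = (N+1−k)T_e⁴.
T_2 = (3)^(1/4)·449.9 = 592.0 K.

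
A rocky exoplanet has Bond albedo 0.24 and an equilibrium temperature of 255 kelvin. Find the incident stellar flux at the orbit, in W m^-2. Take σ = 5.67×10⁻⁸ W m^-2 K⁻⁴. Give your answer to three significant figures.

Invert the energy balance for S: S = 4σT⁴/(1−α).
The emitted flux is σT⁴ = 239.7 W m^-2.
S = 4·239.7/0.76 = 1262 W m^-2.

1260 W m^-2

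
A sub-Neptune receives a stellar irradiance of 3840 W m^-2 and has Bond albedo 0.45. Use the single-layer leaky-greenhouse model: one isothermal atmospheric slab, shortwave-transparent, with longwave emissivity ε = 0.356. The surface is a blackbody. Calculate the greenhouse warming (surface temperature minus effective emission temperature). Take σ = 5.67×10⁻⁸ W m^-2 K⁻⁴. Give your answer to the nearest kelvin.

The planet radiates to space at T_e = [S(1−α)/(4σ)]^(1/4) = 310.6 K.
Surface balance with a leaky layer gives σT_s⁴ = σT_e⁴·2/(2−ε), so T_s = T_e·[2/(2−0.356)]^(1/4) = 326.2 K.
T_s − T_e = 326.2 − 310.6 = 15.60 K.

16 kelvin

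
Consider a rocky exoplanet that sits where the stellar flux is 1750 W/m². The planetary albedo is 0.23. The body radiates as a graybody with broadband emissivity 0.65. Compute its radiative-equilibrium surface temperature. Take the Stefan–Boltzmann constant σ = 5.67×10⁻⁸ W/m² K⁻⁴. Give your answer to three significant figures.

Absorbed flux (global mean): S(1−α)/4 = 1750·0.77/4 = 336.9 W/m².
Radiative balance εσT⁴ = 336.9 gives T = [336.9/(0.65·σ)]^(1/4) = 309.2 K.

309 K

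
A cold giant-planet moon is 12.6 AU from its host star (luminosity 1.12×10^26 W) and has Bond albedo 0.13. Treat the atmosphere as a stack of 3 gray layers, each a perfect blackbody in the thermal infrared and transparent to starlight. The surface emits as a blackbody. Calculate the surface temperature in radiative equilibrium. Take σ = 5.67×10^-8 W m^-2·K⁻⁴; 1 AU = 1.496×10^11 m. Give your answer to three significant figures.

78.8 K

d = 12.6 × 1.496×10^11 m = 1.885×10^12 m.
Flux at the orbit: S = L/(4πd²) = 1.12×10^26/(4π·(1.88×10^12)²) = 2.508 W m^-2.
Top-of-atmosphere balance: σT_e⁴ = S(1−α)/4 = 0.5456 W m^-2 → T_e = 55.70 K.
For an N-layer opaque stack, T_s⁴ = (N+1)T_e⁴, hence T_s = (4)^(1/4)×55.70 K = 78.77 K.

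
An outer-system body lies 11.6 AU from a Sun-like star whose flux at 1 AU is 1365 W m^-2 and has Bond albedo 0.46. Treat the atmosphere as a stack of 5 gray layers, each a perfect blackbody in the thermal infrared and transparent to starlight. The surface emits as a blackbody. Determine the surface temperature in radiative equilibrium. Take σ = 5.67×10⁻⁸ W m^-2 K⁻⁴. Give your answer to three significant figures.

110 kelvin

Flux at the orbit: S = 1365/(11.6)² = 10.14 W m^-2.
The effective emission temperature is T_e = [S(1−α)/(4σ)]^¼ = 70.10 K.
Layer-by-layer balance gives σT_s⁴ = (N+1)σT_e⁴, so T_s = 6^¼·70.10 = 109.7 K.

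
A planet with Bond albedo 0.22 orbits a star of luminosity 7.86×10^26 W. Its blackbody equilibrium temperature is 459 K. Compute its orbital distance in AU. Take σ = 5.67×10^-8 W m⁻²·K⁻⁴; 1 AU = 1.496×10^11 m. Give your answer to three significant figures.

Required flux: S = 4σT⁴/(1−α) = 12910 W m⁻².
S = L/(4πd²) → d = √(L/4πS) = √(7.86×10^26/(4π·12910)) = 6.962×10^10 m = 0.4653 AU.

0.465 AU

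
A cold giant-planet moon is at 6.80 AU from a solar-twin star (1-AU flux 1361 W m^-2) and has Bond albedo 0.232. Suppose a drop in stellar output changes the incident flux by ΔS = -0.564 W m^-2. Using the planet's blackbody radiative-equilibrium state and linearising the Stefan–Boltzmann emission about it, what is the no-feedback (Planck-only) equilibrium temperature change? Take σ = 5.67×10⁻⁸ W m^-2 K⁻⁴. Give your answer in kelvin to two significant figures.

Irradiance scales as 1/d², so S = 1361 W m^-2 × (1/6.80)² = 29.43 W m^-2.
Reference equilibrium: T_e = [S(1−α)/(4σ)]^(1/4) = 99.92 K.
Only a fraction (1−α) is absorbed and it's spread over 4πR², so ΔF = (1−α)ΔS/4 = -0.1083 W m^-2.
Planck response: λ_P = 4σT_e³ = 4·5.67×10⁻⁸·(99.92)³ = 0.2262 W m^-2/K.
So ΔT₀ = -0.1083/0.2262 = -0.479 K.

-0.48 kelvin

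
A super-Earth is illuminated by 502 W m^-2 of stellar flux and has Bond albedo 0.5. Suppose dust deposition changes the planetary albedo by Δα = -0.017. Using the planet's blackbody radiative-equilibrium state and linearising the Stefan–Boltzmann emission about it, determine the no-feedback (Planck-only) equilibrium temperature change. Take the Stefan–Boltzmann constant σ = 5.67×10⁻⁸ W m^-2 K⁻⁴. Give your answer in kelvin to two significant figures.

The baseline emission temperature is T_e = 182.4 K.
The change in absorbed flux is Δ[S(1−α)/4] = −SΔα/4 = 2.134 W m^-2.
Linearising σT⁴ gives d(σT⁴)/dT = 4σT_e³ = 1.376 W m^-2 per K.
ΔT₀ = ΔF/λ_P = 2.134/1.376 = 1.55 K.

1.6 K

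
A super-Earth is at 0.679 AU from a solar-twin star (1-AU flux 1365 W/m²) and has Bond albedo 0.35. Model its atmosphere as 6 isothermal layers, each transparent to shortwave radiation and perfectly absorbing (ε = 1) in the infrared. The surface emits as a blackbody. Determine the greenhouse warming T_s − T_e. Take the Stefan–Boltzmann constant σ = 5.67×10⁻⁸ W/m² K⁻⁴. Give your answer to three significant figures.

190 kelvin

By the inverse-square law, S = 1365/0.679² = 2961 W/m².
Top-of-atmosphere balance: σT_e⁴ = S(1−α)/4 = 481.1 W/m² → T_e = 303.5 K.
Surface: T_s = (7)^¼·T_e = 493.7 K.
So the greenhouse effect raises the surface by 493.7 − 303.5 = 190.2 K.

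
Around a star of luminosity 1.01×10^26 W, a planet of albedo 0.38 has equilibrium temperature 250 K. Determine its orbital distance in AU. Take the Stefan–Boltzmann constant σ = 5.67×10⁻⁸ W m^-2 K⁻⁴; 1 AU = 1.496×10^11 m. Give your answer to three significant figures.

0.501 AU

Required flux: S = 4σT⁴/(1−α) = 1429 W m^-2.
From L = 4πd²S, d = √(1.01×10^26/(4π·1429)) = 7.500×10^10 m = 0.5013 AU.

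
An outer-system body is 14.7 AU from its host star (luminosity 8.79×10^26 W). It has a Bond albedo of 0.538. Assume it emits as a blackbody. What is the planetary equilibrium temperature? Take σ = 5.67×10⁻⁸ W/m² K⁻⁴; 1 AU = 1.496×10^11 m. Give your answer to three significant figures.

73.7 kelvin

Orbital distance: d = 14.7 AU = 2.199×10^12 m.
Flux at the orbit: S = L/(4πd²) = 8.79×10^26/(4π·(2.20×10^12)²) = 14.46 W/m².
The planet absorbs (1−α)S over its disc πR² and re-emits over 4πR², so the mean absorbed flux is (1−0.538)·14.46/4 = 1.671 W/m².
Balancing against σT⁴: T = (1.671/5.67×10⁻⁸)^(1/4) = 73.67 K.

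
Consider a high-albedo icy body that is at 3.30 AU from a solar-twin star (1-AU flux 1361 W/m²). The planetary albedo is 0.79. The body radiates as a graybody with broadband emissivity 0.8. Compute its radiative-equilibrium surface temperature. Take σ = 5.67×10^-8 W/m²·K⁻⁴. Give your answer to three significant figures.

110 K

Irradiance scales as 1/d², so S = 1361 W/m² × (1/3.30)² = 125.0 W/m².
Absorbed flux (global mean): S(1−α)/4 = 125.0·0.21/4 = 6.561 W/m².
Equating to εσT⁴ with ε = 0.8: T = (6.561/0.8σ)^(1/4) = 109.7 K.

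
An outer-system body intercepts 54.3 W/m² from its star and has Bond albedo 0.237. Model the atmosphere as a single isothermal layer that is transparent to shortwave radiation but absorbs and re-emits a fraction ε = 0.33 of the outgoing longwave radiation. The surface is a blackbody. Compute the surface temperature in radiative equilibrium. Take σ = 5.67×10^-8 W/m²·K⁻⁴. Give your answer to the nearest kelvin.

The planet radiates to space at T_e = [S(1−α)/(4σ)]^(1/4) = 116.3 K.
The surface balance (absorbed SW + ε·downward IR = σT_s⁴) with T_a⁴ = T_s⁴/2 reduces to T_s = T_e·[2/(2−ε)]^¼ = 121.6 K.

122 kelvin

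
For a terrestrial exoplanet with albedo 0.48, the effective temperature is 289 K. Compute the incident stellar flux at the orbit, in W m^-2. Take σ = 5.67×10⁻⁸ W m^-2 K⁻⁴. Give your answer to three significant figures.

3040 W m^-2

From S(1−α)/4 = σT⁴: S = 4σT⁴/(1−α).
The emitted flux is σT⁴ = 395.5 W m^-2.
S = 4·395.5/0.52 = 3043 W m^-2.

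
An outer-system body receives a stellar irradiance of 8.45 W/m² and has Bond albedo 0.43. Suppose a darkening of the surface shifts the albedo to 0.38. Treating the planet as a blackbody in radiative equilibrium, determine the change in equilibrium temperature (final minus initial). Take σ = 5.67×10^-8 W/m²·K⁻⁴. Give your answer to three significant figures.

1.44 K

With α = 0.43, T₁ = 67.88 K.
Final:   T₂ = [S(1−0.38)/(4σ)]^(1/4) = 69.33 K.
Change: 69.33 − 67.88 = 1.442 K.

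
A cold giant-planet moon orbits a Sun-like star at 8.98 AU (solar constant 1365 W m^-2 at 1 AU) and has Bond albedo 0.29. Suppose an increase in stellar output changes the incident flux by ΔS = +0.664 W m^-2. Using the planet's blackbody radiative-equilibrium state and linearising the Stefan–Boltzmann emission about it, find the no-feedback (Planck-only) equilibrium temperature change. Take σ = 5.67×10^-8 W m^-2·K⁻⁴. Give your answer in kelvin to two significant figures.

0.84 K

By the inverse-square law, S = 1365/8.98² = 16.93 W m^-2.
Reference equilibrium: T_e = [S(1−α)/(4σ)]^(1/4) = 85.32 K.
TOA radiative forcing: ΔF = (1−α)ΔS/4 = 0.71·(+0.664)/4 = 0.1179 W m^-2.
Linearising σT⁴ gives d(σT⁴)/dT = 4σT_e³ = 0.1409 W m^-2 per K.
ΔT₀ = ΔF/λ_P = 0.1179/0.1409 = 0.837 K.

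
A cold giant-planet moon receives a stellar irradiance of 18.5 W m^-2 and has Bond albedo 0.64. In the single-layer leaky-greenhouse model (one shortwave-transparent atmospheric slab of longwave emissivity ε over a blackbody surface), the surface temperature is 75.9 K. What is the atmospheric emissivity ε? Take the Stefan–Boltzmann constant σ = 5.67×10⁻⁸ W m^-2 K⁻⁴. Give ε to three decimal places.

TOA balance gives T_e = 73.61 K.
Since (2−ε)/2 = (T_e/T_s)⁴ = 0.8848, ε = 0.2303.

0.230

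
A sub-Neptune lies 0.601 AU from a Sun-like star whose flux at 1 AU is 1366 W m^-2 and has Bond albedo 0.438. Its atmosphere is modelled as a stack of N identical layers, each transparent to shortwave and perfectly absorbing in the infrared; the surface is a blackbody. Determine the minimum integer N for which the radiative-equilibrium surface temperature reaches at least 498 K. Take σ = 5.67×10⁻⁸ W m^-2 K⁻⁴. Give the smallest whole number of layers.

6

Flux at the orbit: S = 1366/(0.601)² = 3782 W m^-2.
The effective emission temperature is T_e = [S(1−α)/(4σ)]^¼ = 311.1 K.
Need (N+1)T_e⁴ ≥ T_s⁴, i.e. N+1 ≥ (498/311.1)⁴ = 6.563.
Rounding up, N = 6.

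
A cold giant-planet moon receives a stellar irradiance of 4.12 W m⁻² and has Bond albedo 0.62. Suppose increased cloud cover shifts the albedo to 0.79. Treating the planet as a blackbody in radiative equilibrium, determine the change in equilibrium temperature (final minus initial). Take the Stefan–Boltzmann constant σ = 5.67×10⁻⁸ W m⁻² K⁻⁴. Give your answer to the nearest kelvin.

With α = 0.62, T₁ = 51.26 K.
After:  T₂ = [4.120·0.21/(4σ)]^(1/4) = 44.19 K.
ΔT = T₂ − T₁ = -7.063 K.

-7 kelvin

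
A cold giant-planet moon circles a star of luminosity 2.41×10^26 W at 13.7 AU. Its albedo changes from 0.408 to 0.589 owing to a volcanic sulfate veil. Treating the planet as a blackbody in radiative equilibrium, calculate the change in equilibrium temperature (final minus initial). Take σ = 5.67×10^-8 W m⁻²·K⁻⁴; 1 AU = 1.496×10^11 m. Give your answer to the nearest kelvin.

d = 13.7 × 1.496×10^11 m = 2.050×10^12 m.
S = L/(4πd²) = 4.566 W m⁻².
Before: T₁ = [4.566·0.592/(4σ)]^(1/4) = 58.76 K.
With α = 0.589, T₂ = 53.63 K.
ΔT = T₂ − T₁ = -5.123 K.

-5 K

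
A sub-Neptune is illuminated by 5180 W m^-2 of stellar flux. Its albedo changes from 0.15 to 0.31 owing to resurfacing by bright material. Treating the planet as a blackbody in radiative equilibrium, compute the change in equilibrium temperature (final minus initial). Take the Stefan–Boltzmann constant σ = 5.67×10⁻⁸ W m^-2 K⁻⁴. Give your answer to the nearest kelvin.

-19 K

With α = 0.15, T₁ = 373.3 K.
After:  T₂ = [5180·0.69/(4σ)]^(1/4) = 354.3 K.
ΔT = T₂ − T₁ = -18.96 K.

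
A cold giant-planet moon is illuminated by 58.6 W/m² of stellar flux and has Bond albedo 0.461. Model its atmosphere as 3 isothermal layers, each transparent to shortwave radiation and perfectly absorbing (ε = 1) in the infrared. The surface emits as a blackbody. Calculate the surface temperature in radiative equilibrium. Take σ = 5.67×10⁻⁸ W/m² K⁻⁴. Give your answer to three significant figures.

Top-of-atmosphere balance: σT_e⁴ = S(1−α)/4 = 7.896 W/m² → T_e = 108.6 K.
Layer-by-layer balance gives σT_s⁴ = (N+1)σT_e⁴, so T_s = 4^¼·108.6 = 153.6 K.

154 kelvin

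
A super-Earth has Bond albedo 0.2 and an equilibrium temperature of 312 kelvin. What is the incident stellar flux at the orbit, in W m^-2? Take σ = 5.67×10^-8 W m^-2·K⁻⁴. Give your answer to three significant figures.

Invert the energy balance for S: S = 4σT⁴/(1−α).
σT⁴ = 5.67×10⁻⁸·(312)⁴ = 537.3 W m^-2.
So S = 4×537.3/(1−0.2) = 2686 W m^-2.

2690 W m^-2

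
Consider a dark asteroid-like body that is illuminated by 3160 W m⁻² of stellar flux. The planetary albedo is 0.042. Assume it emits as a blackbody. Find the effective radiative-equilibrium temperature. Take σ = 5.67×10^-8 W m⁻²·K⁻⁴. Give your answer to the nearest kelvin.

340 K

Absorbed flux (global mean): S(1−α)/4 = 3160·0.958/4 = 756.8 W m⁻².
In equilibrium σT⁴ equals this, so T = 339.9 K.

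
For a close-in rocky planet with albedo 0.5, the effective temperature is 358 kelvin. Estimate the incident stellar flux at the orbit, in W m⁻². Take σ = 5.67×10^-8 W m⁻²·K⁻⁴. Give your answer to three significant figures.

Invert the energy balance for S: S = 4σT⁴/(1−α).
The emitted flux is σT⁴ = 931.4 W m⁻².
So S = 4×931.4/(1−0.5) = 7451 W m⁻².

7450 W m⁻²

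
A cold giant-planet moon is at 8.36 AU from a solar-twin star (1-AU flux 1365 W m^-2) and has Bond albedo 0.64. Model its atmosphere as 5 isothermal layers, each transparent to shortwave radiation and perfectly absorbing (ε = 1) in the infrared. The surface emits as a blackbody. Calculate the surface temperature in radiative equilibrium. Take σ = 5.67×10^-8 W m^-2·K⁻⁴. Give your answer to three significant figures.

By the inverse-square law, S = 1365/8.36² = 19.53 W m^-2.
OLR = S(1−α)/4 = 1.758 W m^-2; the top layer radiates at T_e = 74.62 K.
Layer-by-layer balance gives σT_s⁴ = (N+1)σT_e⁴, so T_s = 6^¼·74.62 = 116.8 K.

117 K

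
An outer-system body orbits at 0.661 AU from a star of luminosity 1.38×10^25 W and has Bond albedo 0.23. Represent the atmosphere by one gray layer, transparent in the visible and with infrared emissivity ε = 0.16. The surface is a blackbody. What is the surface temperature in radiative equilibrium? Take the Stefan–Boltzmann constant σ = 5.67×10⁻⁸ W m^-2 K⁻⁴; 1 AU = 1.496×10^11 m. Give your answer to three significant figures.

d = 0.661 × 1.496×10^11 m = 9.889×10^10 m.
Spreading L over a sphere of radius d: S = 1.38×10^25/(4π·9.89×10^10²) = 112.3 W m^-2.
The planet radiates to space at T_e = [S(1−α)/(4σ)]^(1/4) = 139.7 K.
For a single slab of emissivity ε, T_s⁴ = 2T_e⁴/(2−ε); thus T_s = 139.7·(1.087)^(1/4) = 142.7 K.

143 K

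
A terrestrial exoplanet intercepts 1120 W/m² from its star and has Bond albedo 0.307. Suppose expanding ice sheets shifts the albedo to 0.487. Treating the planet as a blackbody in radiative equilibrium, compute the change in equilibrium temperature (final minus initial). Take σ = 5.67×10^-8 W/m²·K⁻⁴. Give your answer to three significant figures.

-17.5 K

With α = 0.307, T₁ = 241.9 K.
After:  T₂ = [1120·0.513/(4σ)]^(1/4) = 224.3 K.
Change: 224.3 − 241.9 = -17.52 K.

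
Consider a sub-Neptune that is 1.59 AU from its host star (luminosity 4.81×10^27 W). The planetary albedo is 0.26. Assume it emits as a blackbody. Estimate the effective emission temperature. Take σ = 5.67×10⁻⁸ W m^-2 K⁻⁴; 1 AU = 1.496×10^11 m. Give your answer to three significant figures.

d = 1.59 × 1.496×10^11 m = 2.379×10^11 m.
Flux at the orbit: S = L/(4πd²) = 4.81×10^27/(4π·(2.38×10^11)²) = 6765 W m^-2.
Averaging over the sphere, the absorbed flux is S(1−α)/4 = 1252 W m^-2.
Balancing against σT⁴: T = (1252/5.67×10⁻⁸)^(1/4) = 385.4 K.

385 K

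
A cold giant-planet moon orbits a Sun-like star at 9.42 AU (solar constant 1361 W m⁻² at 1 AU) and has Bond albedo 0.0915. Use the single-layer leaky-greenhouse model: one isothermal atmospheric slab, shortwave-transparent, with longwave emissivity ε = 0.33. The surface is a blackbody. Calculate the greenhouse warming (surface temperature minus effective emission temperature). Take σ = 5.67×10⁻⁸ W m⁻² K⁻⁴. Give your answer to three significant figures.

Irradiance scales as 1/d², so S = 1361 W m⁻² × (1/9.42)² = 15.34 W m⁻².
The planet radiates to space at T_e = [S(1−α)/(4σ)]^(1/4) = 88.53 K.
The surface balance (absorbed SW + ε·downward IR = σT_s⁴) with T_a⁴ = T_s⁴/2 reduces to T_s = T_e·[2/(2−ε)]^¼ = 92.62 K.
The atmosphere warms the surface by 4.083 K.

4.08 kelvin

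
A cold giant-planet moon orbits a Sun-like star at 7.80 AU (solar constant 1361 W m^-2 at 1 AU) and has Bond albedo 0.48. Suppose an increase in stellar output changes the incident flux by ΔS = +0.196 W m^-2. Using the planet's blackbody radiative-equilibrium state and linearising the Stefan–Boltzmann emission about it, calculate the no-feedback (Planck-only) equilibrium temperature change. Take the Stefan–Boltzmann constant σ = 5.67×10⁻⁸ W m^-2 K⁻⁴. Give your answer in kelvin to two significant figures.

0.19 K

Irradiance scales as 1/d², so S = 1361 W m^-2 × (1/7.80)² = 22.37 W m^-2.
Reference equilibrium: T_e = [S(1−α)/(4σ)]^(1/4) = 84.63 K.
Only a fraction (1−α) is absorbed and it's spread over 4πR², so ΔF = (1−α)ΔS/4 = 0.02548 W m^-2.
Planck response: λ_P = 4σT_e³ = 4·5.67×10⁻⁸·(84.63)³ = 0.1375 W m^-2/K.
So ΔT₀ = 0.02548/0.1375 = 0.185 K.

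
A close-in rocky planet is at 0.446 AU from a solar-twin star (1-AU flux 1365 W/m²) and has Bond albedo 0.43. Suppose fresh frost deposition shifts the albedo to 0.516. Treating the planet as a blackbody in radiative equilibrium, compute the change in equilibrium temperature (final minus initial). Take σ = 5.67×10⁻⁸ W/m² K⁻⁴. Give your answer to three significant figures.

Irradiance scales as 1/d², so S = 1365 W/m² × (1/0.446)² = 6862 W/m².
With α = 0.43, T₁ = 362.4 K.
With α = 0.516, T₂ = 347.9 K.
Change: 347.9 − 362.4 = -14.52 K.

-14.5 K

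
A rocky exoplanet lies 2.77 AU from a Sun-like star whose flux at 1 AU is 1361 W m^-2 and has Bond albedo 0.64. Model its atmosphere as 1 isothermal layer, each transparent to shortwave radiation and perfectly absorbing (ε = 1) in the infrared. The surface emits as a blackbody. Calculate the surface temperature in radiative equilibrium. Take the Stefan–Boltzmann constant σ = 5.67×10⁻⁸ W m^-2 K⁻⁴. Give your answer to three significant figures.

154 K

By the inverse-square law, S = 1361/2.77² = 177.4 W m^-2.
Top-of-atmosphere balance: σT_e⁴ = S(1−α)/4 = 15.96 W m^-2 → T_e = 129.5 K.
Layer-by-layer balance gives σT_s⁴ = (N+1)σT_e⁴, so T_s = 2^¼·129.5 = 154.0 K.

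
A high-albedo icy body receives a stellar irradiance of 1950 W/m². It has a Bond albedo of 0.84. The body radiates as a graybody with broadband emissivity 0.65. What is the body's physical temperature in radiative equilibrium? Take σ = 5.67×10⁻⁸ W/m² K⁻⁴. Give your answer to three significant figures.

214 K

Averaging over the sphere, the absorbed flux is S(1−α)/4 = 78.00 W/m².
Equating to εσT⁴ with ε = 0.65: T = (78.00/0.65σ)^(1/4) = 214.5 K.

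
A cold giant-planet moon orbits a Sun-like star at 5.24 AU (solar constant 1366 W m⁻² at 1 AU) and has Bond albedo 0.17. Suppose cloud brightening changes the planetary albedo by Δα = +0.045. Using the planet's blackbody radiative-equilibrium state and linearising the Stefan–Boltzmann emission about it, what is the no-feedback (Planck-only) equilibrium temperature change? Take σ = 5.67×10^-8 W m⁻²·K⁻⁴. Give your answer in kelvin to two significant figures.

-1.6 K

Irradiance scales as 1/d², so S = 1366 W m⁻² × (1/5.24)² = 49.75 W m⁻².
The baseline emission temperature is T_e = 116.2 K.
ΔF = −(S/4)Δα = −(49.75/4)×(+0.045) = -0.5597 W m⁻².
Linearising σT⁴ gives d(σT⁴)/dT = 4σT_e³ = 0.3555 W m⁻² per K.
Hence the no-feedback warming is ΔF/(4σT_e³) = -1.57 K.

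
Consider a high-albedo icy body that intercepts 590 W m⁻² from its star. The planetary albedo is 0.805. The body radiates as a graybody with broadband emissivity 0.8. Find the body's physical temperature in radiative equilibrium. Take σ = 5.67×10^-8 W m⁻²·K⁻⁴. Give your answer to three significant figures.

Absorbed flux (global mean): S(1−α)/4 = 590.0·0.195/4 = 28.76 W m⁻².
Equating to εσT⁴ with ε = 0.8: T = (28.76/0.8σ)^(1/4) = 158.7 K.

159 K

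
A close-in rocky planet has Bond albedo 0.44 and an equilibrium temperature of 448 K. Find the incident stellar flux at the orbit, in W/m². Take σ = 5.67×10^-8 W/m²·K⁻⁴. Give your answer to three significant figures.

16300 W/m²

From S(1−α)/4 = σT⁴: S = 4σT⁴/(1−α).
The emitted flux is σT⁴ = 2284 W/m².
S = 4·2284/0.56 = 16310 W/m².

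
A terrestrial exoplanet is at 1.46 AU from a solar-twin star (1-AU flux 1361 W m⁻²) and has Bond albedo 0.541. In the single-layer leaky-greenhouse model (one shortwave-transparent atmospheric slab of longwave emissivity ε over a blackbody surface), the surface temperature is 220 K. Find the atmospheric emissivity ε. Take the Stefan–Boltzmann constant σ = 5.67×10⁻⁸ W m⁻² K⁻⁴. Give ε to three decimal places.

By the inverse-square law, S = 1361/1.46² = 638.5 W m⁻².
First, T_e = [638.5·(1−0.541)/(4σ)]^(1/4) = 189.6 K.
Inverting T_s⁴ = 2T_e⁴/(2−ε): (T_e/T_s)⁴ = 0.5516, so ε = 2(1 − 0.5516) = 0.8968.

0.897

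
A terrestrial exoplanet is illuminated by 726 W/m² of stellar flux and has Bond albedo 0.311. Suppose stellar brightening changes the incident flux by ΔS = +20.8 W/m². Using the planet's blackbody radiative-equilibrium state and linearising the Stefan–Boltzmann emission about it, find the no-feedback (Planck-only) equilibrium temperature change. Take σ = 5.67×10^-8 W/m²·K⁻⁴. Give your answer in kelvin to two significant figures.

1.6 K

The baseline emission temperature is T_e = 216.7 K.
TOA radiative forcing: ΔF = (1−α)ΔS/4 = 0.689·(+20.8)/4 = 3.583 W/m².
Planck response: λ_P = 4σT_e³ = 4·5.67×10⁻⁸·(216.7)³ = 2.308 W/m²/K.
Hence the no-feedback warming is ΔF/(4σT_e³) = 1.55 K.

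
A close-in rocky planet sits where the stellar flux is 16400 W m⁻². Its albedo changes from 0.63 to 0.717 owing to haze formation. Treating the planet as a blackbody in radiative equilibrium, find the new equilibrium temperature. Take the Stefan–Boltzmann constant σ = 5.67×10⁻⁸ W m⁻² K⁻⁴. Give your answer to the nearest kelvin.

T₂ = [S(1−α₂)/(4σ)]^(1/4) = [16400·0.283/(4σ)]^(1/4) = 378.2 K.

378 K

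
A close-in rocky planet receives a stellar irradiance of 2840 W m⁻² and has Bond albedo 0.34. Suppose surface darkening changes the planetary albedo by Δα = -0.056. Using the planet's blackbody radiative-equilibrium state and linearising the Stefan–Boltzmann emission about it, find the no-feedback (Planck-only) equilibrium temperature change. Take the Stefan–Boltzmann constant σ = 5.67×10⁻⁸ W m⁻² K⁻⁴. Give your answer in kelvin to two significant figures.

6.4 kelvin

The baseline emission temperature is T_e = 301.5 K.
TOA radiative forcing: ΔF = −S·Δα/4 = −2840·(-0.056)/4 = 39.76 W m⁻².
Linearising σT⁴ gives d(σT⁴)/dT = 4σT_e³ = 6.217 W m⁻² per K.
Hence the no-feedback warming is ΔF/(4σT_e³) = 6.40 K.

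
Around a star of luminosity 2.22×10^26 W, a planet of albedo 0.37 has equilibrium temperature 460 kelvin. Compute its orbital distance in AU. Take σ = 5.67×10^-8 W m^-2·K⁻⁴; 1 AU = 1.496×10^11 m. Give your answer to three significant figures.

0.221 AU

Required flux: S = 4σT⁴/(1−α) = 16120 W m^-2.
Then d = [L/(4πS)]^(1/2) = 3.311×10^10 m, i.e. 0.2213 AU.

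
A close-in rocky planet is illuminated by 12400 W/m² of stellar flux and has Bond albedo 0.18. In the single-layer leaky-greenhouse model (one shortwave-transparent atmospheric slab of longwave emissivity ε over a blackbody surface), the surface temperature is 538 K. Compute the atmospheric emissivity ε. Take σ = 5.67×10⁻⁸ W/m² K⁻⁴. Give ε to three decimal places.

First, T_e = [12400·(1−0.18)/(4σ)]^(1/4) = 460.1 K.
Inverting T_s⁴ = 2T_e⁴/(2−ε): (T_e/T_s)⁴ = 0.5351, so ε = 2(1 − 0.5351) = 0.9297.

0.930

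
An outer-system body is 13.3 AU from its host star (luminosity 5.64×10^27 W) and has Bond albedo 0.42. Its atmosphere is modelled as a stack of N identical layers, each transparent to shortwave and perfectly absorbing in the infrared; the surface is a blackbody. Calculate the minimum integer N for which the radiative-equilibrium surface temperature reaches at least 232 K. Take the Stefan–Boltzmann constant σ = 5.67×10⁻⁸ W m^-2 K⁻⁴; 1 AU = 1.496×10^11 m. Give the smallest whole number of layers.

9

d = 13.3 × 1.496×10^11 m = 1.990×10^12 m.
Spreading L over a sphere of radius d: S = 5.64×10^27/(4π·1.99×10^12²) = 113.4 W m^-2.
Top-of-atmosphere balance: σT_e⁴ = S(1−α)/4 = 16.44 W m^-2 → T_e = 130.5 K.
Need (N+1)T_e⁴ ≥ T_s⁴, i.e. N+1 ≥ (232/130.5)⁴ = 9.992.
Rounding up, N = 9.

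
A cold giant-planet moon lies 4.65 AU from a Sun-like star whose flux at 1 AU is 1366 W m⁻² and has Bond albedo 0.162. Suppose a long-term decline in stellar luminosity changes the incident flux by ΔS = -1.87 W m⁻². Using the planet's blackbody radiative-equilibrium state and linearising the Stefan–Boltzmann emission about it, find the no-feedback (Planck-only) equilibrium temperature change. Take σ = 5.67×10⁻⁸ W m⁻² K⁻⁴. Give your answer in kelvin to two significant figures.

-0.91 K

Irradiance scales as 1/d², so S = 1366 W m⁻² × (1/4.65)² = 63.17 W m⁻².
Unperturbed T_e = [63.17·(1−0.162)/(4σ)]^¼ = 123.6 K.
Only a fraction (1−α) is absorbed and it's spread over 4πR², so ΔF = (1−α)ΔS/4 = -0.3918 W m⁻².
Linearising σT⁴ gives d(σT⁴)/dT = 4σT_e³ = 0.4283 W m⁻² per K.
Hence the no-feedback warming is ΔF/(4σT_e³) = -0.915 K.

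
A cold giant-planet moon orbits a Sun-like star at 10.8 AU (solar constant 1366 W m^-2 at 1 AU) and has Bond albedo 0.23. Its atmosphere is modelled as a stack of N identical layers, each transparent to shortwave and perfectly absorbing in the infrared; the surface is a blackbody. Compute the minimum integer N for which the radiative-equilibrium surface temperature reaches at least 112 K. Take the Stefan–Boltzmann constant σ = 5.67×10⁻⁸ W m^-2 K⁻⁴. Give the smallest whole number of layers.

3

By the inverse-square law, S = 1366/10.8² = 11.71 W m^-2.
Top-of-atmosphere balance: σT_e⁴ = S(1−α)/4 = 2.254 W m^-2 → T_e = 79.41 K.
Since T_s⁴ = (N+1)T_e⁴, we need N ≥ (T_s/T_e)⁴ − 1 = 2.958.
So N ≥ 2.958; the smallest integer is N = 3.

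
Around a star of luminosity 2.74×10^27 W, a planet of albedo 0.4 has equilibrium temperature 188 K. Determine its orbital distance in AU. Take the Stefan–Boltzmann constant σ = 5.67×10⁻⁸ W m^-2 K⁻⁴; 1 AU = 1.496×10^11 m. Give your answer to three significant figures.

Required flux: S = 4σT⁴/(1−α) = 472.2 W m^-2.
Then d = [L/(4πS)]^(1/2) = 6.795×10^11 m, i.e. 4.542 AU.

4.54 AU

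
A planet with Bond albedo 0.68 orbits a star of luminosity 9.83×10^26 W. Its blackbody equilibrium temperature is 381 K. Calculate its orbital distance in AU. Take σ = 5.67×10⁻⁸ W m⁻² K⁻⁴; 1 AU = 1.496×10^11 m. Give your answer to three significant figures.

0.484 AU

Required flux: S = 4σT⁴/(1−α) = 14930 W m⁻².
S = L/(4πd²) → d = √(L/4πS) = √(9.83×10^26/(4π·14930)) = 7.237×10^10 m = 0.4838 AU.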